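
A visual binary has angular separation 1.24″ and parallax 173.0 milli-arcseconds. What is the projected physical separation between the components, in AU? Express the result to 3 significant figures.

7.17 AU

d = 1/p = 1/0.1730″ = 5.7803 pc.
At distance d (pc), an angle of θ arcsec spans θ·d AU: s = 1.24 × 5.7803 = 7.1676 AU.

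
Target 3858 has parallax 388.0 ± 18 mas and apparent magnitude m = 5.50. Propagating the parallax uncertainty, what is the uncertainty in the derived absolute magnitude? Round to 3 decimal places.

σ_M = 0.101 mag

M = m − 5 log₁₀ d + 5 = m + 5 log₁₀ p + 5, so ∂M/∂p = 5/(p ln 10).
σ_M = (5/ln 10) · (σ_p/p) = 2.1715 × 18/388.0 = 2.1715 × 0.046392 = 0.10074.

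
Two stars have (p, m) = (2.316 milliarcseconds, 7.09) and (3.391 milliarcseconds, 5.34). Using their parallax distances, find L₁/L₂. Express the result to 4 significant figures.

d₁ = 1/p₁ = 1/0.002316″ = 431.78 pc; d₂ = 1/p₂ = 1/0.003391″ = 294.9 pc.
M₁ = m₁ − 5 log₁₀ d₁ + 5 = 7.09 − 13.1763 + 5 = -1.0863.
M₂ = 5.34 − 12.3484 + 5 = -2.0084.
L₁/L₂ = 10^(0.4(M₂ − M₁)) = 10^(0.4 × (-0.9221)) = 10^(-0.36884) = 0.42772.

L₁/L₂ = 0.4277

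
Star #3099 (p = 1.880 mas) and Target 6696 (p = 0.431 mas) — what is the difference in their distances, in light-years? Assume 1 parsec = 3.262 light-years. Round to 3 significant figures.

5830 ly

d_A = 1/0.001880″ = 531.91 pc; d_B = 1/0.0004310″ = 2320.2 pc.
|d_B − d_A| = |2320.2 − 531.91| = 1788.3 pc = 1788.3 × 3.262 ly = 5833.4 ly.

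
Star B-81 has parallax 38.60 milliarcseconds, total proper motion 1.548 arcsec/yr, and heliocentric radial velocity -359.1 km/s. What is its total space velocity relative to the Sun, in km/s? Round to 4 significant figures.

406.3 km/s

d = 1/p = 1/0.03860″ = 25.907 pc.
v_t = 4.740 μ d = 4.740 × 1.548 × 25.907 = 190.09 km/s.
v = √(v_r² + v_t²) = √((-359.1)² + 190.09²) = √165087 = 406.31 km/s.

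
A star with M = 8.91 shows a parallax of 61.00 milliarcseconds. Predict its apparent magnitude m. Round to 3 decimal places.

m = 9.983

d = 1/p = 1/0.06100″ = 16.393 pc.
m − M = 5 log₁₀ d − 5 = 5 log₁₀(16.393) − 5 = 6.0733 − 5 = 1.0733.
m = M + (m − M) = 8.91 + 1.0733 = 9.983.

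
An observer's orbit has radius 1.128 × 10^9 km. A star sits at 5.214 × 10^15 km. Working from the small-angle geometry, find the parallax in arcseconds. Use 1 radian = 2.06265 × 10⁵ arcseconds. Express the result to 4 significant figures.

0.04462 arcsec

θ ≈ B/d = (1.128 × 10^9) / (5.214 × 10^15) = 2.1634 × 10^-7 rad.
In arcseconds: 2.1634 × 10^-7 × 206265 = 0.044623″.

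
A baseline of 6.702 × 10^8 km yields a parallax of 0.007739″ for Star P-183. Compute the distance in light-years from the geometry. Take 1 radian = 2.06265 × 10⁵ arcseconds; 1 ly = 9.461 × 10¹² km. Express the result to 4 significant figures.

1888 ly

θ = 0.007739″ = 0.007739/206265 = 3.7520 × 10^-8 rad.
d = B/θ = (6.702 × 10^8) / (3.7520 × 10^-8) = 1.7862 × 10^16 km = (1.7862 × 10^16) / (9.461 × 10^12) ly = 1888 ly.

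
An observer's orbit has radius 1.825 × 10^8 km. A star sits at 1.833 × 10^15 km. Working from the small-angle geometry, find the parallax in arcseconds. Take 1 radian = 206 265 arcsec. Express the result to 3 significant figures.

θ ≈ B/d = (1.825 × 10^8) / (1.833 × 10^15) = 9.9564 × 10^-8 rad.
In arcseconds: 9.9564 × 10^-8 × 206265 = 0.020537″.

0.0205 arcsec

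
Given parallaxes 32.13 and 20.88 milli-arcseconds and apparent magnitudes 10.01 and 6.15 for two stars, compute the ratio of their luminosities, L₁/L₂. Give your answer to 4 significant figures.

L₁/L₂ = 0.01207

d₁ = 1/p₁ = 1/0.03213″ = 31.124 pc; d₂ = 1/p₂ = 1/0.02088″ = 47.893 pc.
M₁ = m₁ − 5 log₁₀ d₁ + 5 = 10.01 − 7.4655 + 5 = 7.5445.
M₂ = 6.15 − 8.4014 + 5 = 2.7486.
L₁/L₂ = 10^(0.4(M₂ − M₁)) = 10^(0.4 × (-4.7959)) = 10^(-1.91836) = 0.012068.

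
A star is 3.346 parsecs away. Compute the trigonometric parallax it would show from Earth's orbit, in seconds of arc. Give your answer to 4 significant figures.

0.2989 arcsec

p = 1/d = 1/3.346 = 0.29886 arcsec.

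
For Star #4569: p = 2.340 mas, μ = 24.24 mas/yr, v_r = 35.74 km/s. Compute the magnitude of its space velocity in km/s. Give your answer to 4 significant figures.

60.73 km/s

d = 1/p = 1/0.002340″ = 427.35 pc.
μ = 24.24 mas/yr = 0.02424 ″/yr.
v_t = 4.740 μ d = 4.740 × 0.02424 × 427.35 = 49.101 km/s.
v = √(v_r² + v_t²) = √(35.74² + 49.101²) = √3688.26 = 60.731 km/s.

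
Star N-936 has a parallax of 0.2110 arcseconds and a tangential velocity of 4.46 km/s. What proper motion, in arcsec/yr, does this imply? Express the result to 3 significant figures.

0.199 arcsec/yr

d = 1/p = 1/0.2110″ = 4.7393 pc.
μ = v_t / (4.74 d) = 4.46 / (4.74 × 4.7393) = 4.46 / 22.464 = 0.19854 ″/yr.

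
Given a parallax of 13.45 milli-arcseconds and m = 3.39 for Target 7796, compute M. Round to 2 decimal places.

d = 1/p = 1/0.01345″ = 74.349 pc.
m − M = 5 log₁₀(74.349) − 5 = 9.3564 − 5 = 4.3564.
M = m − (m − M) = 3.39 − 4.3564 = -0.97.

M = -0.97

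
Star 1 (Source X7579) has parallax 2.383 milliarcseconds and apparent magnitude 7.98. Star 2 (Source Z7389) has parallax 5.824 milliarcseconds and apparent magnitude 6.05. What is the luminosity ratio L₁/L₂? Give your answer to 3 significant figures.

L₁/L₂ = 1.01

d₁ = 1/p₁ = 1/0.002383″ = 419.64 pc; d₂ = 1/p₂ = 1/0.005824″ = 171.7 pc.
M₁ = m₁ − 5 log₁₀ d₁ + 5 = 7.98 − 13.1144 + 5 = -0.1344.
M₂ = 6.05 − 11.1739 + 5 = -0.1239.
L₁/L₂ = 10^(0.4(M₂ − M₁)) = 10^(0.4 × 0.0105) = 10^0.00420 = 1.0097.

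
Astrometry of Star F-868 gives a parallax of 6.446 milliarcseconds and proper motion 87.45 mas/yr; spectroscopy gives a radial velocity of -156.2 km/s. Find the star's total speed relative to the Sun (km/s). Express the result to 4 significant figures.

168.9 km/s

d = 1/p = 1/0.006446″ = 155.13 pc.
μ = 87.45 mas/yr = 0.08745 ″/yr.
v_t = 4.740 μ d = 4.740 × 0.08745 × 155.13 = 64.303 km/s.
v = √(v_r² + v_t²) = √((-156.2)² + 64.303²) = √28533.3 = 168.92 km/s.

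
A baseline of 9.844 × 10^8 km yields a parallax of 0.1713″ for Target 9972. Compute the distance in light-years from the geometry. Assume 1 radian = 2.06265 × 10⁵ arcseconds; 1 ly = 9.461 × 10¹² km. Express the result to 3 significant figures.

θ = 0.1713″ = 0.1713/206265 = 8.3049 × 10^-7 rad.
d = B/θ = (9.844 × 10^8) / (8.3049 × 10^-7) = 1.1853 × 10^15 km = (1.1853 × 10^15) / (9.461 × 10^12) ly = 125.28 ly.

125 ly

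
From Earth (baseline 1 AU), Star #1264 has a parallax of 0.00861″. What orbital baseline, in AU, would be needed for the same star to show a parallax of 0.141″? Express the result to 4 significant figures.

Parallax scales linearly with baseline: p ∝ B, so B = p_target / p_Earth × 1 AU.
B = 0.141 / 0.00861 = 16.376 AU.

16.38 AU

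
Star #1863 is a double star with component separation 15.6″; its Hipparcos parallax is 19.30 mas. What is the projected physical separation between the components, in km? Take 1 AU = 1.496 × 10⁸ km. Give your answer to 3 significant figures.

d = 1/p = 1/0.01930″ = 51.813 pc.
At distance d (pc), an angle of θ arcsec spans θ·d AU: s = 15.6 × 51.813 = 808.28 AU.
= 808.28 × 1.496 × 10⁸ km = 1.2092 × 10^11 km.

1.21 × 10^11 km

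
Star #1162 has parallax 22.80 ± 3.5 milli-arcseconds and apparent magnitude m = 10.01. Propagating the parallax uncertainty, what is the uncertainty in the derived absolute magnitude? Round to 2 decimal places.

σ_M = 0.33 mag

M = m − 5 log₁₀ d + 5 = m + 5 log₁₀ p + 5, so ∂M/∂p = 5/(p ln 10).
σ_M = (5/ln 10) · (σ_p/p) = 2.1715 × 3.5/22.80 = 2.1715 × 0.15351 = 0.33335.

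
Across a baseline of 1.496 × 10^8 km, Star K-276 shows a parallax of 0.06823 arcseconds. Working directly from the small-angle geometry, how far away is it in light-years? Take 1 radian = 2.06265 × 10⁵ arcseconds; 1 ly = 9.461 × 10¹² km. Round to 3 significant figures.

47.8 ly

θ = 0.06823″ = 0.06823/206265 = 3.3079 × 10^-7 rad.
d = B/θ = (1.496 × 10^8) / (3.3079 × 10^-7) = 4.5225 × 10^14 km = (4.5225 × 10^14) / (9.461 × 10^12) ly = 47.802 ly.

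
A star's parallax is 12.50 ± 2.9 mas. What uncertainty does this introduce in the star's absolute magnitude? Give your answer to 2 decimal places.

M = m − 5 log₁₀ d + 5 = m + 5 log₁₀ p + 5, so ∂M/∂p = 5/(p ln 10).
σ_M = (5/ln 10) · (σ_p/p) = 2.1715 × 2.9/12.50 = 2.1715 × 0.232 = 0.50379.

σ_M = 0.50 mag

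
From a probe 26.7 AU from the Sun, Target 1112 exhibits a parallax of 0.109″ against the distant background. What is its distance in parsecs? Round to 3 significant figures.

245 pc

With baseline B (in AU) and parallax p (in arcsec), d = B/p parsecs.
d = 26.7 / 0.109 = 244.95 pc.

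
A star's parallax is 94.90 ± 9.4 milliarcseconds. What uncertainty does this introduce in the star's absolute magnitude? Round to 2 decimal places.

σ_M = 0.22 mag

M = m − 5 log₁₀ d + 5 = m + 5 log₁₀ p + 5, so ∂M/∂p = 5/(p ln 10).
σ_M = (5/ln 10) · (σ_p/p) = 2.1715 × 9.4/94.90 = 2.1715 × 0.099052 = 0.21509.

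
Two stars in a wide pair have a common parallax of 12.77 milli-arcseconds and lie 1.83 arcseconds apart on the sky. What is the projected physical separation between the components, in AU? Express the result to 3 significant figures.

143 AU

d = 1/p = 1/0.01277″ = 78.309 pc.
At distance d (pc), an angle of θ arcsec spans θ·d AU: s = 1.83 × 78.309 = 143.31 AU.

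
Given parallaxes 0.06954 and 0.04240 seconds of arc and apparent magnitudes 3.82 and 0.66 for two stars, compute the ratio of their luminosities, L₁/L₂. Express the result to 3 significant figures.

L₁/L₂ = 0.0202

d₁ = 1/p₁ = 1/0.06954″ = 14.38 pc; d₂ = 1/p₂ = 1/0.04240″ = 23.585 pc.
M₁ = m₁ − 5 log₁₀ d₁ + 5 = 3.82 − 5.7888 + 5 = 3.0312.
M₂ = 0.66 − 6.8632 + 5 = -1.2032.
L₁/L₂ = 10^(0.4(M₂ − M₁)) = 10^(0.4 × (-4.2344)) = 10^(-1.69376) = 0.020241.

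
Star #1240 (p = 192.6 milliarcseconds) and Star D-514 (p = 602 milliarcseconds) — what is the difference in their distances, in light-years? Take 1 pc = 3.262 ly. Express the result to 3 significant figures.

d_A = 1/0.1926″ = 5.1921 pc; d_B = 1/0.6020″ = 1.6611 pc.
|d_B − d_A| = |1.6611 − 5.1921| = 3.531 pc = 3.531 × 3.262 ly = 11.518 ly.

11.5 ly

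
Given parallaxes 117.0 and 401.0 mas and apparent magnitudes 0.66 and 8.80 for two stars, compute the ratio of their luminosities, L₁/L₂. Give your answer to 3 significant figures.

d₁ = 1/p₁ = 1/0.1170″ = 8.547 pc; d₂ = 1/p₂ = 1/0.4010″ = 2.4938 pc.
M₁ = m₁ − 5 log₁₀ d₁ + 5 = 0.66 − 4.6591 + 5 = 1.0009.
M₂ = 8.80 − 1.9843 + 5 = 11.8157.
L₁/L₂ = 10^(0.4(M₂ − M₁)) = 10^(0.4 × 10.8148) = 10^4.32592 = 21180.

L₁/L₂ = 21200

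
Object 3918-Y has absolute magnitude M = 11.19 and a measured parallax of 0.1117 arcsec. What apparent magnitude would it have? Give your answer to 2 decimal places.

d = 1/p = 1/0.1117″ = 8.9526 pc.
m − M = 5 log₁₀ d − 5 = 5 log₁₀(8.9526) − 5 = 4.7597 − 5 = -0.2403.
m = M + (m − M) = 11.19 + (-0.2403) = 10.95.

m = 10.95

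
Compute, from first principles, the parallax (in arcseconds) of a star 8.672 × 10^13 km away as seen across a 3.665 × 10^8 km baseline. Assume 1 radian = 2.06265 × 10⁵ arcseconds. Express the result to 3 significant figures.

0.872 arcsec

θ ≈ B/d = (3.665 × 10^8) / (8.672 × 10^13) = 4.2262 × 10^-6 rad.
In arcseconds: 4.2262 × 10^-6 × 206265 = 0.87172″.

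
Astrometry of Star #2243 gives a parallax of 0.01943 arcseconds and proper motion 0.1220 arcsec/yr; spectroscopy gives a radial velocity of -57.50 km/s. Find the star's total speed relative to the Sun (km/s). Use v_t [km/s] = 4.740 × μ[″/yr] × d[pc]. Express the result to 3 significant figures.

d = 1/p = 1/0.01943″ = 51.467 pc.
v_t = 4.740 μ d = 4.740 × 0.1220 × 51.467 = 29.762 km/s.
v = √(v_r² + v_t²) = √((-57.50)² + 29.762²) = √4192.03 = 64.746 km/s.

64.7 km/s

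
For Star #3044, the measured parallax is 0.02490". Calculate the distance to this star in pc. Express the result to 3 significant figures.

d = 1/p = 1/0.02490 = 40.161 pc.

40.2 pc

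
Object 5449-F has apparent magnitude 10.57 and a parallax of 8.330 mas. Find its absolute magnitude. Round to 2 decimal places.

d = 1/p = 1/0.008330″ = 120.05 pc.
m − M = 5 log₁₀(120.05) − 5 = 10.3968 − 5 = 5.3968.
M = m − (m − M) = 10.57 − 5.3968 = 5.17.

M = 5.17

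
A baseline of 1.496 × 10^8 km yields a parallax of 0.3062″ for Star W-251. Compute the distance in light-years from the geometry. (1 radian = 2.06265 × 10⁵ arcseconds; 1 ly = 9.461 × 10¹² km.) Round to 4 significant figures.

θ = 0.3062″ = 0.3062/206265 = 1.4845 × 10^-6 rad.
d = B/θ = (1.496 × 10^8) / (1.4845 × 10^-6) = 1.0077 × 10^14 km = (1.0077 × 10^14) / (9.461 × 10^12) ly = 10.651 ly.

10.65 ly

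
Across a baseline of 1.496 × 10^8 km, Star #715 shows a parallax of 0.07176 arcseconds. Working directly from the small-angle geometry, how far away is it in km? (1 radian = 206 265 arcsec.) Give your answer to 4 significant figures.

θ = 0.07176″ = 0.07176/206265 = 3.4790 × 10^-7 rad.
d = B/θ = (1.496 × 10^8) / (3.4790 × 10^-7) = 4.3001 × 10^14 km.

4.300 × 10^14 km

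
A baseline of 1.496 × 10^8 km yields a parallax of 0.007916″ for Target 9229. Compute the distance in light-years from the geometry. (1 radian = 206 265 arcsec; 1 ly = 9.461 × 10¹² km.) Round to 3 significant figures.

412 ly

θ = 0.007916″ = 0.007916/206265 = 3.8378 × 10^-8 rad.
d = B/θ = (1.496 × 10^8) / (3.8378 × 10^-8) = 3.8981 × 10^15 km = (3.8981 × 10^15) / (9.461 × 10^12) ly = 412.02 ly.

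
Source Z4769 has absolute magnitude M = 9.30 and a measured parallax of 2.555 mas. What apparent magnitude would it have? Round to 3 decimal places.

d = 1/p = 1/0.002555″ = 391.39 pc.
m − M = 5 log₁₀ d − 5 = 5 log₁₀(391.39) − 5 = 12.9630 − 5 = 7.9630.
m = M + (m − M) = 9.30 + 7.9630 = 17.263.

m = 17.263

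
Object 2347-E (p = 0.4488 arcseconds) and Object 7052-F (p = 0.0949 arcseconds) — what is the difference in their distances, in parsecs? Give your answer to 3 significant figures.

8.31 pc

d_A = 1/0.4488″ = 2.2282 pc; d_B = 1/0.09490″ = 10.537 pc.
|d_B − d_A| = |10.537 − 2.2282| = 8.3088 pc.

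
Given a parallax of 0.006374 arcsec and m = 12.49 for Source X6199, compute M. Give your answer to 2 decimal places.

M = 6.51

d = 1/p = 1/0.006374″ = 156.89 pc.
m − M = 5 log₁₀(156.89) − 5 = 10.9780 − 5 = 5.9780.
M = m − (m − M) = 12.49 − 5.9780 = 6.51.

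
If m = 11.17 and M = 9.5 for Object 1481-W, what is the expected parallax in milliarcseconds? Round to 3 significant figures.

m − M = 11.17 − 9.5 = 1.67.
d = 10^((m−M)/5 + 1) = 10^1.334 = 21.577 pc.
p = 1/d = 1/21.577 = 0.046346 arcsec = 46.346 mas.

46.3 mas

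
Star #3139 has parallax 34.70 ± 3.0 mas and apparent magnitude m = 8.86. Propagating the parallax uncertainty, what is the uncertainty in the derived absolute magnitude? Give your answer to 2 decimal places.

M = m − 5 log₁₀ d + 5 = m + 5 log₁₀ p + 5, so ∂M/∂p = 5/(p ln 10).
σ_M = (5/ln 10) · (σ_p/p) = 2.1715 × 3.0/34.70 = 2.1715 × 0.086455 = 0.18774.

σ_M = 0.19 mag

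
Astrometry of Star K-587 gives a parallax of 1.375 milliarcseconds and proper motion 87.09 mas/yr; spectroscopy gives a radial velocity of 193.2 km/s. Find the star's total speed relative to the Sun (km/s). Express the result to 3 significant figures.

357 km/s

d = 1/p = 1/0.001375″ = 727.27 pc.
μ = 87.09 mas/yr = 0.08709 ″/yr.
v_t = 4.740 μ d = 4.740 × 0.08709 × 727.27 = 300.22 km/s.
v = √(v_r² + v_t²) = √(193.2² + 300.22²) = √127458 = 357.01 km/s.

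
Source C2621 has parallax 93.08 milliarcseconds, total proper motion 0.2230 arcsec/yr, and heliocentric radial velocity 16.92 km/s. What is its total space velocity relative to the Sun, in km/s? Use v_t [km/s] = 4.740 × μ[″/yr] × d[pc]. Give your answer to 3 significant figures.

20.4 km/s

d = 1/p = 1/0.09308″ = 10.743 pc.
v_t = 4.740 μ d = 4.740 × 0.2230 × 10.743 = 11.356 km/s.
v = √(v_r² + v_t²) = √(16.92² + 11.356²) = √415.245 = 20.378 km/s.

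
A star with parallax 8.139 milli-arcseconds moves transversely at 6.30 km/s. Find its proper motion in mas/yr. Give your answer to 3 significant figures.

10.8 mas/yr

d = 1/p = 1/0.008139″ = 122.87 pc.
μ = v_t / (4.74 d) = 6.30 / (4.74 × 122.87) = 6.30 / 582.4 = 0.010817 ″/yr = 10.817 mas/yr.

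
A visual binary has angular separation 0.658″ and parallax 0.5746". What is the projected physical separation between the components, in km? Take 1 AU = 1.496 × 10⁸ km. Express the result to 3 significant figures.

1.71 × 10^8 km

d = 1/p = 1/0.5746″ = 1.7403 pc.
At distance d (pc), an angle of θ arcsec spans θ·d AU: s = 0.658 × 1.7403 = 1.1451 AU.
= 1.1451 × 1.496 × 10⁸ km = 1.7131 × 10^8 km.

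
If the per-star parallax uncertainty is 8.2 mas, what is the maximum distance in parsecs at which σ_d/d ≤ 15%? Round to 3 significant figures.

18.3 pc

σ_d/d = σ_p/p, so the condition is σ_p/p ≤ 0.15, i.e. p ≥ σ_p/0.15.
p_min = 8.2/0.15 = 54.667 mas = 0.054667 arcsec.
d_max = 1/p_min = 1/0.054667 = 18.293 pc.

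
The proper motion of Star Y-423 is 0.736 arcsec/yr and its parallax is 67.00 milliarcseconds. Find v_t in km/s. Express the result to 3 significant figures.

d = 1/p = 1/0.06700″ = 14.925 pc.
v_t = 4.74 × μ × d = 4.74 × 0.736 × 14.925 = 52.068 km/s.

52.1 km/s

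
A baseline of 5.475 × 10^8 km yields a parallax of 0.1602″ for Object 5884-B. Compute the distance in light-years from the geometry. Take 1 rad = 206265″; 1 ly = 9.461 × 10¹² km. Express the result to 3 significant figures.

74.5 ly

θ = 0.1602″ = 0.1602/206265 = 7.7667 × 10^-7 rad.
d = B/θ = (5.475 × 10^8) / (7.7667 × 10^-7) = 7.0493 × 10^14 km = (7.0493 × 10^14) / (9.461 × 10^12) ly = 74.509 ly.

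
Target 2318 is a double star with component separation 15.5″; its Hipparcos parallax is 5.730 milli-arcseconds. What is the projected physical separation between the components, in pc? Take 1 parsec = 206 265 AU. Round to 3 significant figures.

0.0131 pc

d = 1/p = 1/0.005730″ = 174.52 pc.
At distance d (pc), an angle of θ arcsec spans θ·d AU: s = 15.5 × 174.52 = 2705.1 AU.
= 2705.1 / 206265 = 0.013115 pc.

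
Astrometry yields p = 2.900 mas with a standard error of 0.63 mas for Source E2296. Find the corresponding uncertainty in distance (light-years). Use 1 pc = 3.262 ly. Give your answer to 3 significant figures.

d = 1/p, so σ_d = σ_p / p².
σ_d = 0.000630 / (0.002900)² = 0.000630 / 0.00000841 = 74.911 pc = 74.911 × 3.262 ly = 244.36 ly.

244 ly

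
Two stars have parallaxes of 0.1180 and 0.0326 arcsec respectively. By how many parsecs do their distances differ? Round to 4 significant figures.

d_A = 1/0.1180″ = 8.4746 pc; d_B = 1/0.03260″ = 30.675 pc.
|d_B − d_A| = |30.675 − 8.4746| = 22.2 pc.

22.20 pc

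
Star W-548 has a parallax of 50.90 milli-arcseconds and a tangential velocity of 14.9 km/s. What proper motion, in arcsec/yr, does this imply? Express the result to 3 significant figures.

d = 1/p = 1/0.05090″ = 19.646 pc.
μ = v_t / (4.74 d) = 14.9 / (4.74 × 19.646) = 14.9 / 93.122 = 0.16001 ″/yr.

0.160 arcsec/yr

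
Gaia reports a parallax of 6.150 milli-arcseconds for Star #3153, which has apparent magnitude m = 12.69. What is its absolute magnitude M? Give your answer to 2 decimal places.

d = 1/p = 1/0.006150″ = 162.6 pc.
m − M = 5 log₁₀(162.6) − 5 = 11.0556 − 5 = 6.0556.
M = m − (m − M) = 12.69 − 6.0556 = 6.63.

M = 6.63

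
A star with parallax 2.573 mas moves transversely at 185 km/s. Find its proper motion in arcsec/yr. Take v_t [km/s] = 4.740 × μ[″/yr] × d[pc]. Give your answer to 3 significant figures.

d = 1/p = 1/0.002573″ = 388.65 pc.
μ = v_t / (4.74 d) = 185 / (4.74 × 388.65) = 185 / 1842.2 = 0.10042 ″/yr.

0.100 arcsec/yr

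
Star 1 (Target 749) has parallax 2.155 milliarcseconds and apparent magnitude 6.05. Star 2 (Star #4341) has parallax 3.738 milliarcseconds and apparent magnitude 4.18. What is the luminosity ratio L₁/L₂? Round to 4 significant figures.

d₁ = 1/p₁ = 1/0.002155″ = 464.04 pc; d₂ = 1/p₂ = 1/0.003738″ = 267.52 pc.
M₁ = m₁ − 5 log₁₀ d₁ + 5 = 6.05 − 13.3328 + 5 = -2.2828.
M₂ = 4.18 − 12.1368 + 5 = -2.9568.
L₁/L₂ = 10^(0.4(M₂ − M₁)) = 10^(0.4 × (-0.6740)) = 10^(-0.26960) = 0.53753.

L₁/L₂ = 0.5375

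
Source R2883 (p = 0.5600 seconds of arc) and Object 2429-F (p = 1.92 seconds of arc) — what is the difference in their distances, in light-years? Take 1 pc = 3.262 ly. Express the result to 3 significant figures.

d_A = 1/0.5600″ = 1.7857 pc; d_B = 1/1.920″ = 0.52083 pc.
|d_B − d_A| = |0.52083 − 1.7857| = 1.2649 pc = 1.2649 × 3.262 ly = 4.1261 ly.

4.13 ly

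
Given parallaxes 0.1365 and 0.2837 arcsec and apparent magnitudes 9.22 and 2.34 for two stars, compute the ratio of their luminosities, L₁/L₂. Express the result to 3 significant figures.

L₁/L₂ = 0.00765

d₁ = 1/p₁ = 1/0.1365″ = 7.326 pc; d₂ = 1/p₂ = 1/0.2837″ = 3.5249 pc.
M₁ = m₁ − 5 log₁₀ d₁ + 5 = 9.22 − 4.3243 + 5 = 9.8957.
M₂ = 2.34 − 2.7357 + 5 = 4.6043.
L₁/L₂ = 10^(0.4(M₂ − M₁)) = 10^(0.4 × (-5.2914)) = 10^(-2.11656) = 0.0076461.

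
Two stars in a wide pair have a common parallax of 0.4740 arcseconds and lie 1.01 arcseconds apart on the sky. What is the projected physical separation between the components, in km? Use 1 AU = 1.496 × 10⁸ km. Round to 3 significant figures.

3.19 × 10^8 km

d = 1/p = 1/0.4740″ = 2.1097 pc.
At distance d (pc), an angle of θ arcsec spans θ·d AU: s = 1.01 × 2.1097 = 2.1308 AU.
= 2.1308 × 1.496 × 10⁸ km = 3.1877 × 10^8 km.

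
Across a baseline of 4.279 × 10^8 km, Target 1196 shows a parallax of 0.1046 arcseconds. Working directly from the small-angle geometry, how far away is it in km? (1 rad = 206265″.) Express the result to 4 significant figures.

8.438 × 10^14 km

θ = 0.1046″ = 0.1046/206265 = 5.0711 × 10^-7 rad.
d = B/θ = (4.279 × 10^8) / (5.0711 × 10^-7) = 8.4380 × 10^14 km.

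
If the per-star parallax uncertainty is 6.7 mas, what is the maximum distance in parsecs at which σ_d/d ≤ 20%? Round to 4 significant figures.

29.85 pc

σ_d/d = σ_p/p, so the condition is σ_p/p ≤ 0.20, i.e. p ≥ σ_p/0.20.
p_min = 6.7/0.20 = 33.5 mas = 0.0335 arcsec.
d_max = 1/p_min = 1/0.0335 = 29.851 pc.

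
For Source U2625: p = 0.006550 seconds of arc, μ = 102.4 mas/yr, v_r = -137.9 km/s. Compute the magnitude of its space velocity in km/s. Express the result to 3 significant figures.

d = 1/p = 1/0.006550″ = 152.67 pc.
μ = 102.4 mas/yr = 0.1024 ″/yr.
v_t = 4.740 μ d = 4.740 × 0.1024 × 152.67 = 74.102 km/s.
v = √(v_r² + v_t²) = √((-137.9)² + 74.102²) = √24507.5 = 156.55 km/s.

157 km/s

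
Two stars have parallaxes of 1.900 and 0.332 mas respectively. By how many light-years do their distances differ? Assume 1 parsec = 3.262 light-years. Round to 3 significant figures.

d_A = 1/0.001900″ = 526.32 pc; d_B = 1/0.0003320″ = 3012 pc.
|d_B − d_A| = |3012 − 526.32| = 2485.7 pc = 2485.7 × 3.262 ly = 8108.4 ly.

8110 ly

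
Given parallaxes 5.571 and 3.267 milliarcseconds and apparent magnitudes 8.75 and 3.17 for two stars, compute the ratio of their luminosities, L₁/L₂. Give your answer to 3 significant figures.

L₁/L₂ = 0.00202

d₁ = 1/p₁ = 1/0.005571″ = 179.5 pc; d₂ = 1/p₂ = 1/0.003267″ = 306.09 pc.
M₁ = m₁ − 5 log₁₀ d₁ + 5 = 8.75 − 11.2703 + 5 = 2.4797.
M₂ = 3.17 − 12.4292 + 5 = -4.2592.
L₁/L₂ = 10^(0.4(M₂ − M₁)) = 10^(0.4 × (-6.7389)) = 10^(-2.69556) = 0.0020158.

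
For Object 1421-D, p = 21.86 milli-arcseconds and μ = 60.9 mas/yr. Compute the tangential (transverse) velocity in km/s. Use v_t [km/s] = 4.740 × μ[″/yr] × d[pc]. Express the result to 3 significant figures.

13.2 km/s

d = 1/p = 1/0.02186″ = 45.746 pc.
μ = 60.9 mas/yr = 0.0609 ″/yr.
v_t = 4.74 × μ × d = 4.74 × 0.0609 × 45.746 = 13.205 km/s.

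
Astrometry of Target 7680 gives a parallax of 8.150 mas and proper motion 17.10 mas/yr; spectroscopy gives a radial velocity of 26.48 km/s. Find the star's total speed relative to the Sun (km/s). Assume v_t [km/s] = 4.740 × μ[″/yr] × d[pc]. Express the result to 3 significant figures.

d = 1/p = 1/0.008150″ = 122.7 pc.
μ = 17.10 mas/yr = 0.01710 ″/yr.
v_t = 4.740 μ d = 4.740 × 0.01710 × 122.7 = 9.9453 km/s.
v = √(v_r² + v_t²) = √(26.48² + 9.9453²) = √800.099 = 28.286 km/s.

28.3 km/s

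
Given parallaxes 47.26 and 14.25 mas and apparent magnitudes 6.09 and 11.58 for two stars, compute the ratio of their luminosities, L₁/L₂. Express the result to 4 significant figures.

L₁/L₂ = 14.28

d₁ = 1/p₁ = 1/0.04726″ = 21.16 pc; d₂ = 1/p₂ = 1/0.01425″ = 70.175 pc.
M₁ = m₁ − 5 log₁₀ d₁ + 5 = 6.09 − 6.6276 + 5 = 4.4624.
M₂ = 11.58 − 9.2309 + 5 = 7.3491.
L₁/L₂ = 10^(0.4(M₂ − M₁)) = 10^(0.4 × 2.8867) = 10^1.15468 = 14.278.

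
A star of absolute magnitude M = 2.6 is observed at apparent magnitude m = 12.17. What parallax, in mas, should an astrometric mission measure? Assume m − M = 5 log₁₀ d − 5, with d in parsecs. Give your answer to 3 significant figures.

m − M = 12.17 − 2.6 = 9.57.
d = 10^((m−M)/5 + 1) = 10^2.914 = 820.35 pc.
p = 1/d = 1/820.35 = 0.001219 arcsec = 1.219 mas.

1.22 mas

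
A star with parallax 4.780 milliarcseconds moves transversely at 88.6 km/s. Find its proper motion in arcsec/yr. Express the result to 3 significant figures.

d = 1/p = 1/0.004780″ = 209.21 pc.
μ = v_t / (4.74 d) = 88.6 / (4.74 × 209.21) = 88.6 / 991.66 = 0.089345 ″/yr.

0.0893 arcsec/yr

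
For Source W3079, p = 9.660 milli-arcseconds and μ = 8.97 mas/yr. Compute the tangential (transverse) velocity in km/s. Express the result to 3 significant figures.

4.40 km/s

d = 1/p = 1/0.009660″ = 103.52 pc.
μ = 8.97 mas/yr = 0.00897 ″/yr.
v_t = 4.74 × μ × d = 4.74 × 0.00897 × 103.52 = 4.4014 km/s.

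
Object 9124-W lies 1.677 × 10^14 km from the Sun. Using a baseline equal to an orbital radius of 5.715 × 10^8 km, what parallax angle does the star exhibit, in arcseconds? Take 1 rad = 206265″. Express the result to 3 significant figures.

θ ≈ B/d = (5.715 × 10^8) / (1.677 × 10^14) = 3.4079 × 10^-6 rad.
In arcseconds: 3.4079 × 10^-6 × 206265 = 0.70293″.

0.703 arcsec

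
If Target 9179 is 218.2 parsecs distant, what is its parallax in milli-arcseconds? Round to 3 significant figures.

4.58 mas

p = 1/d = 1/218.2 = 0.004583 arcsec.
= 0.004583 × 1000 = 4.583 mas.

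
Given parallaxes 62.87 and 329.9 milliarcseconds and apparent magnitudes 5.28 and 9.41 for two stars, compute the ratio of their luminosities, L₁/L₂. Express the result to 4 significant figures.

d₁ = 1/p₁ = 1/0.06287″ = 15.906 pc; d₂ = 1/p₂ = 1/0.3299″ = 3.0312 pc.
M₁ = m₁ − 5 log₁₀ d₁ + 5 = 5.28 − 6.0078 + 5 = 4.2722.
M₂ = 9.41 − 2.4081 + 5 = 12.0019.
L₁/L₂ = 10^(0.4(M₂ − M₁)) = 10^(0.4 × 7.7297) = 10^3.09188 = 1235.6.

L₁/L₂ = 1236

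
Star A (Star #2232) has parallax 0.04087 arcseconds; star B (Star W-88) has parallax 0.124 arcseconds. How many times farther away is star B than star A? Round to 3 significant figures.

Since d = 1/p, d_B/d_A = p_A/p_B.
= 0.04087 / 0.124 = 0.3296.

0.330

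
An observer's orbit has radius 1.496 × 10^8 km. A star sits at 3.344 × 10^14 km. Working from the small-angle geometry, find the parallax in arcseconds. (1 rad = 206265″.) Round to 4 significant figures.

0.09228 arcsec

θ ≈ B/d = (1.496 × 10^8) / (3.344 × 10^14) = 4.4737 × 10^-7 rad.
In arcseconds: 4.4737 × 10^-7 × 206265 = 0.092277″.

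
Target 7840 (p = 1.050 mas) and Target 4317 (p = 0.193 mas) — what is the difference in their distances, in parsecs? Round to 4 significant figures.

4229 pc

d_A = 1/0.001050″ = 952.38 pc; d_B = 1/0.0001930″ = 5181.3 pc.
|d_B − d_A| = |5181.3 − 952.38| = 4228.9 pc.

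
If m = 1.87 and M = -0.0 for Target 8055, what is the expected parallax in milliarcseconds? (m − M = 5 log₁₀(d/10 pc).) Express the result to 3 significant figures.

42.3 mas

m − M = 1.87 − (-0.0) = 1.87.
d = 10^((m−M)/5 + 1) = 10^1.374 = 23.659 pc.
p = 1/d = 1/23.659 = 0.042267 arcsec = 42.267 mas.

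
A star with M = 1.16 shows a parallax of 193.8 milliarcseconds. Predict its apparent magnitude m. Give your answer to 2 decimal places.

m = -0.28

d = 1/p = 1/0.1938″ = 5.16 pc.
m − M = 5 log₁₀ d − 5 = 5 log₁₀(5.16) − 5 = 3.5632 − 5 = -1.4368.
m = M + (m − M) = 1.16 + (-1.4368) = -0.28.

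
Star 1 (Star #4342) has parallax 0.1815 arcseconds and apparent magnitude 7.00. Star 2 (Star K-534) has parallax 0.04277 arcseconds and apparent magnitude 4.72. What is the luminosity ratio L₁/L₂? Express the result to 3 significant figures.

d₁ = 1/p₁ = 1/0.1815″ = 5.5096 pc; d₂ = 1/p₂ = 1/0.04277″ = 23.381 pc.
M₁ = m₁ − 5 log₁₀ d₁ + 5 = 7.00 − 3.7056 + 5 = 8.2944.
M₂ = 4.72 − 6.8443 + 5 = 2.8757.
L₁/L₂ = 10^(0.4(M₂ − M₁)) = 10^(0.4 × (-5.4187)) = 10^(-2.16748) = 0.0068002.

L₁/L₂ = 0.00680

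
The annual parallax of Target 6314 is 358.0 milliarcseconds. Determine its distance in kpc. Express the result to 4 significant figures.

p = 358.0 milliarcseconds = 0.3580 arcsec.
d = 1/p = 1/0.3580 = 2.7933 pc.
= 0.0027933 kpc.

0.002793 kpc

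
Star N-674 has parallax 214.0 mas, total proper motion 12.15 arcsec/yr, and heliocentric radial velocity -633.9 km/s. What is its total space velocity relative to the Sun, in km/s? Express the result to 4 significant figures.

688.7 km/s

d = 1/p = 1/0.2140″ = 4.6729 pc.
v_t = 4.740 μ d = 4.740 × 12.15 × 4.6729 = 269.12 km/s.
v = √(v_r² + v_t²) = √((-633.9)² + 269.12²) = √474255 = 688.66 km/s.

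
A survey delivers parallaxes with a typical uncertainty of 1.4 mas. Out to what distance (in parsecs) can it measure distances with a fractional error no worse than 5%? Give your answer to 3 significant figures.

35.7 pc

σ_d/d = σ_p/p, so the condition is σ_p/p ≤ 0.05, i.e. p ≥ σ_p/0.05.
p_min = 1.4/0.05 = 28 mas = 0.028 arcsec.
d_max = 1/p_min = 1/0.028 = 35.714 pc.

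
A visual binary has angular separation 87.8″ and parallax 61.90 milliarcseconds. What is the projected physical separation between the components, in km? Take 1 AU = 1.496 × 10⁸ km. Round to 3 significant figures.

d = 1/p = 1/0.06190″ = 16.155 pc.
At distance d (pc), an angle of θ arcsec spans θ·d AU: s = 87.8 × 16.155 = 1418.4 AU.
= 1418.4 × 1.496 × 10⁸ km = 2.1219 × 10^11 km.

2.12 × 10^11 km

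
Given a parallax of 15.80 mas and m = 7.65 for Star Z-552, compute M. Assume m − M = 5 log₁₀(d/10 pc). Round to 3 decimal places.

M = 3.643

d = 1/p = 1/0.01580″ = 63.291 pc.
m − M = 5 log₁₀(63.291) − 5 = 9.0067 − 5 = 4.0067.
M = m − (m − M) = 7.65 − 4.0067 = 3.643.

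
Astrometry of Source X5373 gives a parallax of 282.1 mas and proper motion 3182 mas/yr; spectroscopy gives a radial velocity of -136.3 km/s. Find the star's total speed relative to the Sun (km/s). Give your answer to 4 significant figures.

146.4 km/s

d = 1/p = 1/0.2821″ = 3.5448 pc.
μ = 3182 mas/yr = 3.182 ″/yr.
v_t = 4.740 μ d = 4.740 × 3.182 × 3.5448 = 53.465 km/s.
v = √(v_r² + v_t²) = √((-136.3)² + 53.465²) = √21436.2 = 146.41 km/s.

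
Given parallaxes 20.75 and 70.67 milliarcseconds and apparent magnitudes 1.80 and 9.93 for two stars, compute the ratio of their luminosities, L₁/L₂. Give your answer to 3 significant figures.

d₁ = 1/p₁ = 1/0.02075″ = 48.193 pc; d₂ = 1/p₂ = 1/0.07067″ = 14.15 pc.
M₁ = m₁ − 5 log₁₀ d₁ + 5 = 1.80 − 8.4149 + 5 = -1.6149.
M₂ = 9.93 − 5.7538 + 5 = 9.1762.
L₁/L₂ = 10^(0.4(M₂ − M₁)) = 10^(0.4 × 10.7911) = 10^4.31644 = 20722.

L₁/L₂ = 20700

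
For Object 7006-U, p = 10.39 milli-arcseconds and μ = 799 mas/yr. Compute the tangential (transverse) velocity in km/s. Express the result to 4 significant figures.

d = 1/p = 1/0.01039″ = 96.246 pc.
μ = 799 mas/yr = 0.799 ″/yr.
v_t = 4.74 × μ × d = 4.74 × 0.799 × 96.246 = 364.51 km/s.

364.5 km/s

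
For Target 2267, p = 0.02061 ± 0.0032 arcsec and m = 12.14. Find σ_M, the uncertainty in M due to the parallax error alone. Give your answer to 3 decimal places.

σ_M = 0.337 mag

M = m − 5 log₁₀ d + 5 = m + 5 log₁₀ p + 5, so ∂M/∂p = 5/(p ln 10).
σ_M = (5/ln 10) · (σ_p/p) = 2.1715 × 0.0032/0.02061 = 2.1715 × 0.15526 = 0.33715.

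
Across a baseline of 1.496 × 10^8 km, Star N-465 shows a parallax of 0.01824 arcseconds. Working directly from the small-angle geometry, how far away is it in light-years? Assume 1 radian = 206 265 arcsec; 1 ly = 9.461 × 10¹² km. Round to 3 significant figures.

θ = 0.01824″ = 0.01824/206265 = 8.8430 × 10^-8 rad.
d = B/θ = (1.496 × 10^8) / (8.8430 × 10^-8) = 1.6917 × 10^15 km = (1.6917 × 10^15) / (9.461 × 10^12) ly = 178.81 ly.

179 ly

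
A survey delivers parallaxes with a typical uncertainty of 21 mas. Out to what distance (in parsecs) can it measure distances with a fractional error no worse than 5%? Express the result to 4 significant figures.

σ_d/d = σ_p/p, so the condition is σ_p/p ≤ 0.05, i.e. p ≥ σ_p/0.05.
p_min = 21/0.05 = 420 mas = 0.42 arcsec.
d_max = 1/p_min = 1/0.42 = 2.381 pc.

2.381 pc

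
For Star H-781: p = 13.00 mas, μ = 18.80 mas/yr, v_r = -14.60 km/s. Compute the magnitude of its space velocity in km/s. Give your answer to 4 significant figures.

d = 1/p = 1/0.01300″ = 76.923 pc.
μ = 18.80 mas/yr = 0.01880 ″/yr.
v_t = 4.740 μ d = 4.740 × 0.01880 × 76.923 = 6.8548 km/s.
v = √(v_r² + v_t²) = √((-14.60)² + 6.8548²) = √260.148 = 16.129 km/s.

16.13 km/s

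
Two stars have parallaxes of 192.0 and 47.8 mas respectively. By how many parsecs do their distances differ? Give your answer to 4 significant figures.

15.71 pc

d_A = 1/0.1920″ = 5.2083 pc; d_B = 1/0.04780″ = 20.921 pc.
|d_B − d_A| = |20.921 − 5.2083| = 15.713 pc.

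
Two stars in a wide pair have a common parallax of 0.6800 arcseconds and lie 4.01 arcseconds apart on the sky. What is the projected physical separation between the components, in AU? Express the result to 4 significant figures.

d = 1/p = 1/0.6800″ = 1.4706 pc.
At distance d (pc), an angle of θ arcsec spans θ·d AU: s = 4.01 × 1.4706 = 5.8971 AU.

5.897 AU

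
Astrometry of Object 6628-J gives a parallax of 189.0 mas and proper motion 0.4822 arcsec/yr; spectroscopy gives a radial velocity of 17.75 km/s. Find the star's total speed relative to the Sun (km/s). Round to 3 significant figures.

21.5 km/s

d = 1/p = 1/0.1890″ = 5.291 pc.
v_t = 4.740 μ d = 4.740 × 0.4822 × 5.291 = 12.093 km/s.
v = √(v_r² + v_t²) = √(17.75² + 12.093²) = √461.303 = 21.478 km/s.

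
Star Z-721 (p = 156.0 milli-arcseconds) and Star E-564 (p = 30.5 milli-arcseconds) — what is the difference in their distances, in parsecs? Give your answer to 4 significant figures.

d_A = 1/0.1560″ = 6.4103 pc; d_B = 1/0.03050″ = 32.787 pc.
|d_B − d_A| = |32.787 − 6.4103| = 26.377 pc.

26.38 pc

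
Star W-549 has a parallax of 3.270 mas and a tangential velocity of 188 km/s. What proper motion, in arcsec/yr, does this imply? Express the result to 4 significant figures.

0.1297 arcsec/yr

d = 1/p = 1/0.003270″ = 305.81 pc.
μ = v_t / (4.74 d) = 188 / (4.74 × 305.81) = 188 / 1449.5 = 0.1297 ″/yr.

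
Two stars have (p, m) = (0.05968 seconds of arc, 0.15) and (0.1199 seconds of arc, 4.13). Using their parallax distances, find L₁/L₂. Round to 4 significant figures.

d₁ = 1/p₁ = 1/0.05968″ = 16.756 pc; d₂ = 1/p₂ = 1/0.1199″ = 8.3403 pc.
M₁ = m₁ − 5 log₁₀ d₁ + 5 = 0.15 − 6.1209 + 5 = -0.9709.
M₂ = 4.13 − 4.6059 + 5 = 4.5241.
L₁/L₂ = 10^(0.4(M₂ − M₁)) = 10^(0.4 × 5.4950) = 10^2.19800 = 157.76.

L₁/L₂ = 157.8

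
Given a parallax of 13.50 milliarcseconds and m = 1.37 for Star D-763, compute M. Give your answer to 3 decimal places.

d = 1/p = 1/0.01350″ = 74.074 pc.
m − M = 5 log₁₀(74.074) − 5 = 9.3483 − 5 = 4.3483.
M = m − (m − M) = 1.37 − 4.3483 = -2.978.

M = -2.978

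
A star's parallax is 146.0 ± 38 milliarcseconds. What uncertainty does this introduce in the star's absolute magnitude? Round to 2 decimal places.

σ_M = 0.57 mag

M = m − 5 log₁₀ d + 5 = m + 5 log₁₀ p + 5, so ∂M/∂p = 5/(p ln 10).
σ_M = (5/ln 10) · (σ_p/p) = 2.1715 × 38/146.0 = 2.1715 × 0.26027 = 0.56518.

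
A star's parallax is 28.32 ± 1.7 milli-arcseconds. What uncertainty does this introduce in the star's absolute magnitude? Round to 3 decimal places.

M = m − 5 log₁₀ d + 5 = m + 5 log₁₀ p + 5, so ∂M/∂p = 5/(p ln 10).
σ_M = (5/ln 10) · (σ_p/p) = 2.1715 × 1.7/28.32 = 2.1715 × 0.060028 = 0.13035.

σ_M = 0.130 mag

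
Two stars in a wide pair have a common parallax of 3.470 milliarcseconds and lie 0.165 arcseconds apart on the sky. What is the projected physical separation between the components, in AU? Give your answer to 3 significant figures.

d = 1/p = 1/0.003470″ = 288.18 pc.
At distance d (pc), an angle of θ arcsec spans θ·d AU: s = 0.165 × 288.18 = 47.55 AU.

47.6 AU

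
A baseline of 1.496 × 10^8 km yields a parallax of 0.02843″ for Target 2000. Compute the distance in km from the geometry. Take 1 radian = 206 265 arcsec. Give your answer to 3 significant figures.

θ = 0.02843″ = 0.02843/206265 = 1.3783 × 10^-7 rad.
d = B/θ = (1.496 × 10^8) / (1.3783 × 10^-7) = 1.0854 × 10^15 km.

1.09 × 10^15 km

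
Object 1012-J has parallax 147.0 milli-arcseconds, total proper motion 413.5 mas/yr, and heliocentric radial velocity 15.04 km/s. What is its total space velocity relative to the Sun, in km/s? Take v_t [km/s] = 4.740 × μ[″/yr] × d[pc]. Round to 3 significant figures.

20.1 km/s

d = 1/p = 1/0.1470″ = 6.8027 pc.
μ = 413.5 mas/yr = 0.4135 ″/yr.
v_t = 4.740 μ d = 4.740 × 0.4135 × 6.8027 = 13.333 km/s.
v = √(v_r² + v_t²) = √(15.04² + 13.333²) = √403.97 = 20.099 km/s.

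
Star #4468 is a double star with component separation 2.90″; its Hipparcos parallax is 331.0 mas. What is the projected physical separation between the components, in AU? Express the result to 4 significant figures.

d = 1/p = 1/0.3310″ = 3.0211 pc.
At distance d (pc), an angle of θ arcsec spans θ·d AU: s = 2.90 × 3.0211 = 8.7612 AU.

8.761 AU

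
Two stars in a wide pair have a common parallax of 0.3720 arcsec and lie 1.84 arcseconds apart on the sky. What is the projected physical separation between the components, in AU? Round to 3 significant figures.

d = 1/p = 1/0.3720″ = 2.6882 pc.
At distance d (pc), an angle of θ arcsec spans θ·d AU: s = 1.84 × 2.6882 = 4.9463 AU.

4.95 AU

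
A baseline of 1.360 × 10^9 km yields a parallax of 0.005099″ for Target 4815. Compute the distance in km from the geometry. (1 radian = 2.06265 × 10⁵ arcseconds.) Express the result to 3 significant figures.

θ = 0.005099″ = 0.005099/206265 = 2.4721 × 10^-8 rad.
d = B/θ = (1.360 × 10^9) / (2.4721 × 10^-8) = 5.5014 × 10^16 km.

5.50 × 10^16 km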